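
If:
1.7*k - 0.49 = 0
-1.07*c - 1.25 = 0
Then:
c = -1.17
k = 0.29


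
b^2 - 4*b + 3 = (b - 3)*(b - 1)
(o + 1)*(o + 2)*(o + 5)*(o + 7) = o^4 + 15*o^3 + 73*o^2 + 129*o + 70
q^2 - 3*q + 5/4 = (q - 5/2)*(q - 1/2)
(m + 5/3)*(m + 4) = m^2 + 17*m/3 + 20/3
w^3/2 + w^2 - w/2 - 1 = (w/2 + 1/2)*(w - 1)*(w + 2)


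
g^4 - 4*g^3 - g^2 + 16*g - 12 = (g - 3)*(g - 2)*(g - 1)*(g + 2)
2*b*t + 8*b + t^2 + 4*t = (2*b + t)*(t + 4)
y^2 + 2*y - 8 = (y - 2)*(y + 4)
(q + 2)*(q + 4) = q^2 + 6*q + 8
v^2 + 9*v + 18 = (v + 3)*(v + 6)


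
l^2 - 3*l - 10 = (l - 5)*(l + 2)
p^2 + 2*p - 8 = (p - 2)*(p + 4)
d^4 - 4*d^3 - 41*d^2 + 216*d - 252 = (d - 6)*(d - 3)*(d - 2)*(d + 7)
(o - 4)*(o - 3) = o^2 - 7*o + 12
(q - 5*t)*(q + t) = q^2 - 4*q*t - 5*t^2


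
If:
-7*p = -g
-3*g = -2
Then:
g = 2/3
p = 2/21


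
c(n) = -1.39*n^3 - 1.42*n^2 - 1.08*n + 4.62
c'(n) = -4.17*n^2 - 2.84*n - 1.08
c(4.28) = -134.99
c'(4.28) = -89.62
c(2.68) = -35.23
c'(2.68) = -38.64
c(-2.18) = 14.63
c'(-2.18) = -14.71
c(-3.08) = 35.09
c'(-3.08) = -31.89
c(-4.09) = 80.38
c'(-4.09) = -59.22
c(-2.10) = 13.50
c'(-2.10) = -13.51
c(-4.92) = 141.10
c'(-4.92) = -88.05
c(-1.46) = 7.50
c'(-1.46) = -5.82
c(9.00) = -1133.43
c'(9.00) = -364.41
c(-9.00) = 912.63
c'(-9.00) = -313.29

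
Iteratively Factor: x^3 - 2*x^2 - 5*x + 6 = (x - 1)*(x^2 - x - 6) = (x - 1)*(x + 2)*(x - 3)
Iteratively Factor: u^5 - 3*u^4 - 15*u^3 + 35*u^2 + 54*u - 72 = (u + 3)*(u^4 - 6*u^3 + 3*u^2 + 26*u - 24) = (u - 4)*(u + 3)*(u^3 - 2*u^2 - 5*u + 6) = (u - 4)*(u - 3)*(u + 3)*(u^2 + u - 2) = (u - 4)*(u - 3)*(u + 2)*(u + 3)*(u - 1)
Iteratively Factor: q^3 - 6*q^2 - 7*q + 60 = (q - 5)*(q^2 - q - 12) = (q - 5)*(q + 3)*(q - 4)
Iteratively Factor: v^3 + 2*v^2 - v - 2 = (v + 1)*(v^2 + v - 2) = (v - 1)*(v + 1)*(v + 2)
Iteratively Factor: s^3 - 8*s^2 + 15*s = (s)*(s^2 - 8*s + 15) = s*(s - 5)*(s - 3)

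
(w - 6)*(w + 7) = w^2 + w - 42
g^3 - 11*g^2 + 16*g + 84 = (g - 7)*(g - 6)*(g + 2)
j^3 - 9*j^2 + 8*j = j*(j - 8)*(j - 1)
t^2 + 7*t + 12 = (t + 3)*(t + 4)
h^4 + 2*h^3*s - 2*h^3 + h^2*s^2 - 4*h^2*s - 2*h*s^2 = h*(h - 2)*(h + s)^2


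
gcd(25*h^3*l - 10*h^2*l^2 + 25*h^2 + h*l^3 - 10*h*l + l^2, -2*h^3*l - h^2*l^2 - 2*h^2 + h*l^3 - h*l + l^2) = h*l + 1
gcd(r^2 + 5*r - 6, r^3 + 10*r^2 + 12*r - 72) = r + 6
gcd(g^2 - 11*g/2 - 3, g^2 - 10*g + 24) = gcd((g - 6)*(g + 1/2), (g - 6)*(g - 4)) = g - 6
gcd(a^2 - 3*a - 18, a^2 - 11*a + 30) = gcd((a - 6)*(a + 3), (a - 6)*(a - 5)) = a - 6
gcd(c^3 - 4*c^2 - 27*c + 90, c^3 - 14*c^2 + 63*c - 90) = c^2 - 9*c + 18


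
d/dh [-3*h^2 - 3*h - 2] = -6*h - 3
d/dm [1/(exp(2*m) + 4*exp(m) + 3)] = 2*(-exp(m) - 2)*exp(m)/(exp(2*m) + 4*exp(m) + 3)^2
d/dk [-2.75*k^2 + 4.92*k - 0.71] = 4.92 - 5.5*k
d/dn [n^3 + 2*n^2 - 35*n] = 3*n^2 + 4*n - 35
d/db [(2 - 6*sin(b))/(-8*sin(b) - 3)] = 34*cos(b)/(8*sin(b) + 3)^2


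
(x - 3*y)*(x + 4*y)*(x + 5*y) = x^3 + 6*x^2*y - 7*x*y^2 - 60*y^3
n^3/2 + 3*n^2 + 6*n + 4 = (n/2 + 1)*(n + 2)^2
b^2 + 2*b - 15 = (b - 3)*(b + 5)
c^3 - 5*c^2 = c^2*(c - 5)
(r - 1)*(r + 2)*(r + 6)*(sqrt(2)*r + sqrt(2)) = sqrt(2)*r^4 + 8*sqrt(2)*r^3 + 11*sqrt(2)*r^2 - 8*sqrt(2)*r - 12*sqrt(2)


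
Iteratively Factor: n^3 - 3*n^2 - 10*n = (n - 5)*(n^2 + 2*n) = (n - 5)*(n + 2)*(n)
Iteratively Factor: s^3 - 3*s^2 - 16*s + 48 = (s - 4)*(s^2 + s - 12) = (s - 4)*(s - 3)*(s + 4)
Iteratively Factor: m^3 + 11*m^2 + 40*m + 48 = (m + 4)*(m^2 + 7*m + 12) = (m + 4)^2*(m + 3)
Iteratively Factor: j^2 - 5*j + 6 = (j - 3)*(j - 2)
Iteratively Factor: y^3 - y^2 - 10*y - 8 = (y + 1)*(y^2 - 2*y - 8) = (y + 1)*(y + 2)*(y - 4)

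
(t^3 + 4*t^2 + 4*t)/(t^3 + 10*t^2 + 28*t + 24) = t/(t + 6)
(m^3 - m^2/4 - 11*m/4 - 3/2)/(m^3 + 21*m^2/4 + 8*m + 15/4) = (4*m^2 - 5*m - 6)/(4*m^2 + 17*m + 15)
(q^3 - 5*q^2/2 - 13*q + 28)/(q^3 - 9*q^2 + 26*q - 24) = (q + 7/2)/(q - 3)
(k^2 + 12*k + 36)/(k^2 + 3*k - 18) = (k + 6)/(k - 3)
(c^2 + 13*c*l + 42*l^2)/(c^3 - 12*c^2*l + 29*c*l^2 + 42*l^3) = (c^2 + 13*c*l + 42*l^2)/(c^3 - 12*c^2*l + 29*c*l^2 + 42*l^3)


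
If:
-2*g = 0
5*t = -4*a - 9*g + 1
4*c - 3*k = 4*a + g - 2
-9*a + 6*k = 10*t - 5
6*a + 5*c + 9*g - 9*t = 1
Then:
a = 287/753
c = -112/251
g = 0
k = -986/2259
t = -79/753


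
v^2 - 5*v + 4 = (v - 4)*(v - 1)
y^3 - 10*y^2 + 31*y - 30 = (y - 5)*(y - 3)*(y - 2)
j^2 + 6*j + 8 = (j + 2)*(j + 4)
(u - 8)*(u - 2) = u^2 - 10*u + 16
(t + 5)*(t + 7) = t^2 + 12*t + 35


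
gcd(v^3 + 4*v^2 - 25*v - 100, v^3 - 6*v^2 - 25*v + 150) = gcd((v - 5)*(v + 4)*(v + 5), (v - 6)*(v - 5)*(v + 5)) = v^2 - 25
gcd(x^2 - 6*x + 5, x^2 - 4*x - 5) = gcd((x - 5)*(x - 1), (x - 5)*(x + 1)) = x - 5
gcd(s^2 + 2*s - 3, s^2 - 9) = s + 3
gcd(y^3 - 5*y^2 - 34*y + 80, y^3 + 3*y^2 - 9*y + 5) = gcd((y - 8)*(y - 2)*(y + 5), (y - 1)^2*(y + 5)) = y + 5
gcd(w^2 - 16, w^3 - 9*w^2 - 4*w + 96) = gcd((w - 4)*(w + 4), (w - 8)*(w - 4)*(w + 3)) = w - 4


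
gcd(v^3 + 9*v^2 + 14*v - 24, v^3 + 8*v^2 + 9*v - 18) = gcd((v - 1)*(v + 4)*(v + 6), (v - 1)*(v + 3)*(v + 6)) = v^2 + 5*v - 6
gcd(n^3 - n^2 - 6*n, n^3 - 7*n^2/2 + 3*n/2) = n^2 - 3*n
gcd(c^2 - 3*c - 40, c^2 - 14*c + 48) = c - 8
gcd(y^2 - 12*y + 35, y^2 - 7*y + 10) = y - 5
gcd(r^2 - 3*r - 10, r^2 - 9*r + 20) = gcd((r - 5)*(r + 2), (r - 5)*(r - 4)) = r - 5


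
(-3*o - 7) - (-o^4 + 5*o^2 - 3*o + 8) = o^4 - 5*o^2 - 15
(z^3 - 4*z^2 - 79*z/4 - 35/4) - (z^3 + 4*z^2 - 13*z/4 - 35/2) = -8*z^2 - 33*z/2 + 35/4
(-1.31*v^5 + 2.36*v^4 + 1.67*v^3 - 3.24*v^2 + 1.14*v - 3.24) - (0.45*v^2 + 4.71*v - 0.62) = -1.31*v^5 + 2.36*v^4 + 1.67*v^3 - 3.69*v^2 - 3.57*v - 2.62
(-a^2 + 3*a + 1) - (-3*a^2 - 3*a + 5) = 2*a^2 + 6*a - 4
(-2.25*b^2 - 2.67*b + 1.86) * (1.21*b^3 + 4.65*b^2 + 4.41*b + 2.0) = -2.7225*b^5 - 13.6932*b^4 - 20.0874*b^3 - 7.6257*b^2 + 2.8626*b + 3.72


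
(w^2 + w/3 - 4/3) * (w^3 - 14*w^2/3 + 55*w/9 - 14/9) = w^5 - 13*w^4/3 + 29*w^3/9 + 181*w^2/27 - 26*w/3 + 56/27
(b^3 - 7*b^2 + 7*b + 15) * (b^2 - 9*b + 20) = b^5 - 16*b^4 + 90*b^3 - 188*b^2 + 5*b + 300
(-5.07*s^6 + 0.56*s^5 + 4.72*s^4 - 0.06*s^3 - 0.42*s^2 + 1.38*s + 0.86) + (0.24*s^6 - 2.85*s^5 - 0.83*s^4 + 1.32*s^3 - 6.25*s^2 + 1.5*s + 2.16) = -4.83*s^6 - 2.29*s^5 + 3.89*s^4 + 1.26*s^3 - 6.67*s^2 + 2.88*s + 3.02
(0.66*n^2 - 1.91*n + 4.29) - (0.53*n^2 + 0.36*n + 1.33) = 0.13*n^2 - 2.27*n + 2.96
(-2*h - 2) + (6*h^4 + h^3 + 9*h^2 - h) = 6*h^4 + h^3 + 9*h^2 - 3*h - 2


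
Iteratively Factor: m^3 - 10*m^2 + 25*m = (m - 5)*(m^2 - 5*m) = m*(m - 5)*(m - 5)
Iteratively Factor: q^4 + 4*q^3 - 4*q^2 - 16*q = (q + 2)*(q^3 + 2*q^2 - 8*q) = (q + 2)*(q + 4)*(q^2 - 2*q) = (q - 2)*(q + 2)*(q + 4)*(q)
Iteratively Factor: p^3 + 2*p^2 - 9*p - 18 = (p + 3)*(p^2 - p - 6) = (p - 3)*(p + 3)*(p + 2)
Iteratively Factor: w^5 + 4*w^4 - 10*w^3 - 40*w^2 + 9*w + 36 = (w - 1)*(w^4 + 5*w^3 - 5*w^2 - 45*w - 36) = (w - 1)*(w + 1)*(w^3 + 4*w^2 - 9*w - 36) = (w - 1)*(w + 1)*(w + 3)*(w^2 + w - 12) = (w - 1)*(w + 1)*(w + 3)*(w + 4)*(w - 3)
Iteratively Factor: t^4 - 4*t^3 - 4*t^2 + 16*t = (t - 4)*(t^3 - 4*t) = t*(t - 4)*(t^2 - 4) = t*(t - 4)*(t + 2)*(t - 2)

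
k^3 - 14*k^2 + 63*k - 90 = (k - 6)*(k - 5)*(k - 3)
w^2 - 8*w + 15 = (w - 5)*(w - 3)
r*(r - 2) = r^2 - 2*r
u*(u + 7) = u^2 + 7*u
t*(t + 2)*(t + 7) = t^3 + 9*t^2 + 14*t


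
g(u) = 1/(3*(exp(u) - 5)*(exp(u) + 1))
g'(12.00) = 0.00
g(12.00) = 0.00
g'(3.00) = 0.00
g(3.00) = 0.00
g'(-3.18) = 0.00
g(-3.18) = -0.06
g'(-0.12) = 0.01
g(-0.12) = -0.04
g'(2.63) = -0.01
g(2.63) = 0.00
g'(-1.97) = 0.01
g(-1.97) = -0.06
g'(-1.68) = 0.01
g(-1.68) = -0.06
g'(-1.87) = 0.01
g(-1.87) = -0.06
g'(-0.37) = 0.01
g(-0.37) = -0.05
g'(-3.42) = 0.00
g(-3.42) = -0.06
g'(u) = -exp(u)/(3*(exp(u) - 5)*(exp(u) + 1)^2) - exp(u)/(3*(exp(u) - 5)^2*(exp(u) + 1)) = 2*(2 - exp(u))*exp(u)/(3*(exp(4*u) - 8*exp(3*u) + 6*exp(2*u) + 40*exp(u) + 25))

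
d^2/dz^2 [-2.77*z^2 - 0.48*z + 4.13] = -5.54000000000000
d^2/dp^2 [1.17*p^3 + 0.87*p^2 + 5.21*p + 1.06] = 7.02*p + 1.74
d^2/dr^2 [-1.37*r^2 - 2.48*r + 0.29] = -2.74000000000000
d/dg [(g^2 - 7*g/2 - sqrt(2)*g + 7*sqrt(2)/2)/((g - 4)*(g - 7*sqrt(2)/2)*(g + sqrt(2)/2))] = (-4*g^4 + 8*sqrt(2)*g^3 + 28*g^3 - 94*g^2 - 52*sqrt(2)*g^2 + 112*sqrt(2)*g + 280*g - 532 - 7*sqrt(2))/(4*g^6 - 24*sqrt(2)*g^5 - 32*g^5 + 108*g^4 + 192*sqrt(2)*g^4 - 300*sqrt(2)*g^3 - 352*g^3 - 672*sqrt(2)*g^2 + 753*g^2 - 392*g + 1344*sqrt(2)*g + 784)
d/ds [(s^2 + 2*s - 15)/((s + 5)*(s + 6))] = 9/(s^2 + 12*s + 36)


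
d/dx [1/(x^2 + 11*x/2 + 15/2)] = 2*(-4*x - 11)/(2*x^2 + 11*x + 15)^2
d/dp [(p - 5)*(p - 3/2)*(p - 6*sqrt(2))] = 3*p^2 - 12*sqrt(2)*p - 13*p + 15/2 + 39*sqrt(2)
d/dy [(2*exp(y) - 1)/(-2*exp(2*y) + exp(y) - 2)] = ((2*exp(y) - 1)*(4*exp(y) - 1) - 4*exp(2*y) + 2*exp(y) - 4)*exp(y)/(2*exp(2*y) - exp(y) + 2)^2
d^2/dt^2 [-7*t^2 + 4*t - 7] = -14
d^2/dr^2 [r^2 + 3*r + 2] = 2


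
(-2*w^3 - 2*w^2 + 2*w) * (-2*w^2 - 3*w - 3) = 4*w^5 + 10*w^4 + 8*w^3 - 6*w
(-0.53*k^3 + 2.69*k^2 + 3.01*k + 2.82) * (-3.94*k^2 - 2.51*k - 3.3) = 2.0882*k^5 - 9.2683*k^4 - 16.8623*k^3 - 27.5429*k^2 - 17.0112*k - 9.306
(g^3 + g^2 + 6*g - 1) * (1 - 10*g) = -10*g^4 - 9*g^3 - 59*g^2 + 16*g - 1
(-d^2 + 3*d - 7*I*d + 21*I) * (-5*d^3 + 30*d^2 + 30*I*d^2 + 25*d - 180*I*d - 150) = 5*d^5 - 45*d^4 + 5*I*d^4 + 275*d^3 - 45*I*d^3 - 1665*d^2 - 85*I*d^2 + 3330*d + 1575*I*d - 3150*I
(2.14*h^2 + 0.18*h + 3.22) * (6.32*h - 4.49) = 13.5248*h^3 - 8.471*h^2 + 19.5422*h - 14.4578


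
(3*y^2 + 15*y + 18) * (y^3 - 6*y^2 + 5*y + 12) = 3*y^5 - 3*y^4 - 57*y^3 + 3*y^2 + 270*y + 216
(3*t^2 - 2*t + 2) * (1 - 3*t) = -9*t^3 + 9*t^2 - 8*t + 2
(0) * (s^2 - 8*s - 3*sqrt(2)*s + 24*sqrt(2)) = 0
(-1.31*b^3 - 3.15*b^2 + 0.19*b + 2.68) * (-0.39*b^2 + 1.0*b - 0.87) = 0.5109*b^5 - 0.0815000000000001*b^4 - 2.0844*b^3 + 1.8853*b^2 + 2.5147*b - 2.3316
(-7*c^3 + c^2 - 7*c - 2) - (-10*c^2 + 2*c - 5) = -7*c^3 + 11*c^2 - 9*c + 3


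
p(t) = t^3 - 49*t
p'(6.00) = 59.00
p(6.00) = -78.00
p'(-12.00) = 383.00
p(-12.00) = -1140.00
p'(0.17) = -48.91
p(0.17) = -8.33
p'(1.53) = -41.98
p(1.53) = -71.39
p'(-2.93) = -23.25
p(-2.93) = 118.42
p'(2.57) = -29.19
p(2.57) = -108.96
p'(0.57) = -48.03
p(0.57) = -27.74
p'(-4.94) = 24.21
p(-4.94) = 121.51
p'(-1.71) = -40.23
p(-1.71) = 78.79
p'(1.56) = -41.70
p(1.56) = -72.64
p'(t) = 3*t^2 - 49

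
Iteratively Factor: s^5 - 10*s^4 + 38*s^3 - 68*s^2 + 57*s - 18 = (s - 2)*(s^4 - 8*s^3 + 22*s^2 - 24*s + 9) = (s - 3)*(s - 2)*(s^3 - 5*s^2 + 7*s - 3) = (s - 3)*(s - 2)*(s - 1)*(s^2 - 4*s + 3) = (s - 3)^2*(s - 2)*(s - 1)*(s - 1)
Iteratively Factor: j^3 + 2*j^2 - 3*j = (j + 3)*(j^2 - j) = (j - 1)*(j + 3)*(j)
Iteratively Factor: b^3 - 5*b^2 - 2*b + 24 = (b - 4)*(b^2 - b - 6) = (b - 4)*(b + 2)*(b - 3)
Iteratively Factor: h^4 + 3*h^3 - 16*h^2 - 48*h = (h + 3)*(h^3 - 16*h) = h*(h + 3)*(h^2 - 16) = h*(h + 3)*(h + 4)*(h - 4)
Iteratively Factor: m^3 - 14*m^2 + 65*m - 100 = (m - 4)*(m^2 - 10*m + 25) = (m - 5)*(m - 4)*(m - 5)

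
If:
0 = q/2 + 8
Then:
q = -16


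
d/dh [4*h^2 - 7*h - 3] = 8*h - 7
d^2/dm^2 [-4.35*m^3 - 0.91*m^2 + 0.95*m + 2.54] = -26.1*m - 1.82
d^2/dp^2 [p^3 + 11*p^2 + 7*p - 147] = 6*p + 22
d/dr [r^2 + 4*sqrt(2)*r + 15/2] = 2*r + 4*sqrt(2)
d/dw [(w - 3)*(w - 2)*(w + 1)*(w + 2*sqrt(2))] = 4*w^3 - 12*w^2 + 6*sqrt(2)*w^2 - 16*sqrt(2)*w + 2*w + 2*sqrt(2) + 6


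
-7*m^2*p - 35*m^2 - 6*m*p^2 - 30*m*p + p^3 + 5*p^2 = (-7*m + p)*(m + p)*(p + 5)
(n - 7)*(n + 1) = n^2 - 6*n - 7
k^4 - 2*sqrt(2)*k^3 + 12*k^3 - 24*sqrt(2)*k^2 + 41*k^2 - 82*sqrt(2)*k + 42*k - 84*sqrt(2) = (k + 2)*(k + 3)*(k + 7)*(k - 2*sqrt(2))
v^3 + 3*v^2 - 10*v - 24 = (v - 3)*(v + 2)*(v + 4)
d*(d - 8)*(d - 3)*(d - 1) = d^4 - 12*d^3 + 35*d^2 - 24*d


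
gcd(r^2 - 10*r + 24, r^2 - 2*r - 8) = r - 4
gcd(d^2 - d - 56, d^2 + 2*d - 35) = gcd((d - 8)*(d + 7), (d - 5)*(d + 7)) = d + 7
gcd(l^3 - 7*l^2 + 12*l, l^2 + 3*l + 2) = 1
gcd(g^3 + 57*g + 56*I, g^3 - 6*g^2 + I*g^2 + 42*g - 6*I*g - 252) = g + 7*I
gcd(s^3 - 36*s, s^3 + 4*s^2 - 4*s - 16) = 1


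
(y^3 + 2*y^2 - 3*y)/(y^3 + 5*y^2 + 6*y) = (y - 1)/(y + 2)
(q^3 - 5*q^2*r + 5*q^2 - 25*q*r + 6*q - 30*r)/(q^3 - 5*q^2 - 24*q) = (q^2 - 5*q*r + 2*q - 10*r)/(q*(q - 8))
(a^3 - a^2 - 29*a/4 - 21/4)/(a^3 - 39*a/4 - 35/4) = (2*a + 3)/(2*a + 5)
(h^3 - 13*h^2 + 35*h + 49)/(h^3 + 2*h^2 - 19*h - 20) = (h^2 - 14*h + 49)/(h^2 + h - 20)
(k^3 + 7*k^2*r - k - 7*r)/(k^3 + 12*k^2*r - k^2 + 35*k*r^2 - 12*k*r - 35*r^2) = (k + 1)/(k + 5*r)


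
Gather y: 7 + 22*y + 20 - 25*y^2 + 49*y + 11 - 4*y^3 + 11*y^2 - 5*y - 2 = -4*y^3 - 14*y^2 + 66*y + 36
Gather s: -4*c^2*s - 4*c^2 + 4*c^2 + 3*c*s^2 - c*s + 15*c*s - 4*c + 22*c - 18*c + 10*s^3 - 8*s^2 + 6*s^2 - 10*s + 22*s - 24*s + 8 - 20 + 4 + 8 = 10*s^3 + s^2*(3*c - 2) + s*(-4*c^2 + 14*c - 12)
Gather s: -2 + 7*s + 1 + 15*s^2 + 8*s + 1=15*s^2 + 15*s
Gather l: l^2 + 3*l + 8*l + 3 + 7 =l^2 + 11*l + 10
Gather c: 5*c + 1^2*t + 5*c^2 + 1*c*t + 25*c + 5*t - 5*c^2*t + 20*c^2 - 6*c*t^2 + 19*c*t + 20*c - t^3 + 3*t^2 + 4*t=c^2*(25 - 5*t) + c*(-6*t^2 + 20*t + 50) - t^3 + 3*t^2 + 10*t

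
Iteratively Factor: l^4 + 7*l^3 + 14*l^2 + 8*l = (l + 2)*(l^3 + 5*l^2 + 4*l) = (l + 2)*(l + 4)*(l^2 + l) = (l + 1)*(l + 2)*(l + 4)*(l)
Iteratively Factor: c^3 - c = (c - 1)*(c^2 + c) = (c - 1)*(c + 1)*(c)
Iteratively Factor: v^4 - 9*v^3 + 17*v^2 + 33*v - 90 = (v - 3)*(v^3 - 6*v^2 - v + 30) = (v - 3)^2*(v^2 - 3*v - 10) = (v - 5)*(v - 3)^2*(v + 2)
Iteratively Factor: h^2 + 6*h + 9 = (h + 3)*(h + 3)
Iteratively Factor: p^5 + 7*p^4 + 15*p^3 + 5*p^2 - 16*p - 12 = (p + 2)*(p^4 + 5*p^3 + 5*p^2 - 5*p - 6) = (p + 1)*(p + 2)*(p^3 + 4*p^2 + p - 6) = (p + 1)*(p + 2)*(p + 3)*(p^2 + p - 2) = (p + 1)*(p + 2)^2*(p + 3)*(p - 1)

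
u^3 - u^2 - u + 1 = (u - 1)^2*(u + 1)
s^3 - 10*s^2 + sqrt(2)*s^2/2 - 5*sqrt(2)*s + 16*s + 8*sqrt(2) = (s - 8)*(s - 2)*(s + sqrt(2)/2)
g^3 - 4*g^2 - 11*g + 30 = (g - 5)*(g - 2)*(g + 3)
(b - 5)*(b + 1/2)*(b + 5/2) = b^3 - 2*b^2 - 55*b/4 - 25/4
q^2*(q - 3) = q^3 - 3*q^2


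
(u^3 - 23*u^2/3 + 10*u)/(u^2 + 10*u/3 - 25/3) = u*(u - 6)/(u + 5)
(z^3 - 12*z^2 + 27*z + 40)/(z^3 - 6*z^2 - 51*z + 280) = (z + 1)/(z + 7)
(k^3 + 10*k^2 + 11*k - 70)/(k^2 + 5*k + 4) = (k^3 + 10*k^2 + 11*k - 70)/(k^2 + 5*k + 4)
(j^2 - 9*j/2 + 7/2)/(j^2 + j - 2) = (j - 7/2)/(j + 2)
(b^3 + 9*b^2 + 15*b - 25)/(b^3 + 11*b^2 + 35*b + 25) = (b - 1)/(b + 1)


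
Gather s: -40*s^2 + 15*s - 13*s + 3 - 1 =-40*s^2 + 2*s + 2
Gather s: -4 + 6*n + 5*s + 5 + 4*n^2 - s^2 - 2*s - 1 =4*n^2 + 6*n - s^2 + 3*s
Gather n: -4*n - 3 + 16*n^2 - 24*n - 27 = 16*n^2 - 28*n - 30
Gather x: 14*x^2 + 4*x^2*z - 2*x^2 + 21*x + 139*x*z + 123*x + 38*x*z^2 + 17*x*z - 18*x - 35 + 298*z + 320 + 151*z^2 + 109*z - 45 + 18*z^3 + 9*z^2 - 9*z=x^2*(4*z + 12) + x*(38*z^2 + 156*z + 126) + 18*z^3 + 160*z^2 + 398*z + 240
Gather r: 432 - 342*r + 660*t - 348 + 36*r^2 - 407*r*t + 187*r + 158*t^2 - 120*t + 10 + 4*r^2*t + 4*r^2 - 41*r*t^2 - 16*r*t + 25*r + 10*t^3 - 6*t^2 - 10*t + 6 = r^2*(4*t + 40) + r*(-41*t^2 - 423*t - 130) + 10*t^3 + 152*t^2 + 530*t + 100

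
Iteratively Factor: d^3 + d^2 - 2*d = (d)*(d^2 + d - 2) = d*(d + 2)*(d - 1)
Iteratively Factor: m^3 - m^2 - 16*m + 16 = (m - 4)*(m^2 + 3*m - 4) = (m - 4)*(m - 1)*(m + 4)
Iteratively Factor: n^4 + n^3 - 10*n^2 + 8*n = (n - 2)*(n^3 + 3*n^2 - 4*n) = n*(n - 2)*(n^2 + 3*n - 4) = n*(n - 2)*(n + 4)*(n - 1)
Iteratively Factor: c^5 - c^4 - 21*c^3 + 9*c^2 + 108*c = (c - 3)*(c^4 + 2*c^3 - 15*c^2 - 36*c) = c*(c - 3)*(c^3 + 2*c^2 - 15*c - 36) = c*(c - 4)*(c - 3)*(c^2 + 6*c + 9) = c*(c - 4)*(c - 3)*(c + 3)*(c + 3)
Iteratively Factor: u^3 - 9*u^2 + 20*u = (u)*(u^2 - 9*u + 20) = u*(u - 5)*(u - 4)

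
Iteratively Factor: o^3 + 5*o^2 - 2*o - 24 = (o + 4)*(o^2 + o - 6) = (o + 3)*(o + 4)*(o - 2)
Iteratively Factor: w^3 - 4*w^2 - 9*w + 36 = (w + 3)*(w^2 - 7*w + 12) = (w - 3)*(w + 3)*(w - 4)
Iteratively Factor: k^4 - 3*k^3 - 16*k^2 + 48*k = (k - 3)*(k^3 - 16*k) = (k - 4)*(k - 3)*(k^2 + 4*k) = k*(k - 4)*(k - 3)*(k + 4)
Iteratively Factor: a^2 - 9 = (a + 3)*(a - 3)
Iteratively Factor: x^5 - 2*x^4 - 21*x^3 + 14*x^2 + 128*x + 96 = (x + 1)*(x^4 - 3*x^3 - 18*x^2 + 32*x + 96) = (x + 1)*(x + 3)*(x^3 - 6*x^2 + 32) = (x + 1)*(x + 2)*(x + 3)*(x^2 - 8*x + 16) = (x - 4)*(x + 1)*(x + 2)*(x + 3)*(x - 4)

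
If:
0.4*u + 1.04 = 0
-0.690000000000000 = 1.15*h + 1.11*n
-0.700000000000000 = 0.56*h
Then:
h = -1.25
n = 0.67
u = -2.60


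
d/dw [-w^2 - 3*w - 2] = -2*w - 3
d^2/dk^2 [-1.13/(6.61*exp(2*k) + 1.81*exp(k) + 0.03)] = (-1.13*(13.22*exp(k) + 1.81)*(26.44*exp(k) + 3.62)*exp(k) + (29.8772*exp(k) + 2.0453)*(6.61*exp(2*k) + 1.81*exp(k) + 0.03))*exp(k)/(6.61*exp(2*k) + 1.81*exp(k) + 0.03)^3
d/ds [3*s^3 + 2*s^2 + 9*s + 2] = 9*s^2 + 4*s + 9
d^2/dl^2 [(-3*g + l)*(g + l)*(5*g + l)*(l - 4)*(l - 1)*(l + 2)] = -90*g^3*l + 90*g^3 - 156*g^2*l^2 + 234*g^2*l + 156*g^2 + 60*g*l^3 - 108*g*l^2 - 108*g*l + 48*g + 30*l^4 - 60*l^3 - 72*l^2 + 48*l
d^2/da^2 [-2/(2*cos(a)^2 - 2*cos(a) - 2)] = (-4*sin(a)^4 + 7*sin(a)^2 - 11*cos(a)/4 + 3*cos(3*a)/4 + 1)/(sin(a)^2 + cos(a))^3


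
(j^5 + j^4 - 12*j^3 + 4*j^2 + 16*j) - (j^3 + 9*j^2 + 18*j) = j^5 + j^4 - 13*j^3 - 5*j^2 - 2*j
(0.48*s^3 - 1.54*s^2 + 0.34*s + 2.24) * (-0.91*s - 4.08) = -0.4368*s^4 - 0.557*s^3 + 5.9738*s^2 - 3.4256*s - 9.1392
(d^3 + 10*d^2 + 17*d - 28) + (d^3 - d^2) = 2*d^3 + 9*d^2 + 17*d - 28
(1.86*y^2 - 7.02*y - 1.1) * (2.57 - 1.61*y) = -2.9946*y^3 + 16.0824*y^2 - 16.2704*y - 2.827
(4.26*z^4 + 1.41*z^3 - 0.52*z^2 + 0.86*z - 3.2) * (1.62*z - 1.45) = 6.9012*z^5 - 3.8928*z^4 - 2.8869*z^3 + 2.1472*z^2 - 6.431*z + 4.64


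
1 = 1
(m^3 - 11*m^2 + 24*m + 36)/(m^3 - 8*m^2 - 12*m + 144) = (m + 1)/(m + 4)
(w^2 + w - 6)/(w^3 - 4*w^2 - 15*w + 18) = (w - 2)/(w^2 - 7*w + 6)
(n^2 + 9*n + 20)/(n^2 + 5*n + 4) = (n + 5)/(n + 1)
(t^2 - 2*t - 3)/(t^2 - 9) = (t + 1)/(t + 3)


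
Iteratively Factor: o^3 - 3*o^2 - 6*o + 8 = (o + 2)*(o^2 - 5*o + 4) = (o - 4)*(o + 2)*(o - 1)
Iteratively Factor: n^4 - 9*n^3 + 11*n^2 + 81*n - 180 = (n + 3)*(n^3 - 12*n^2 + 47*n - 60) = (n - 5)*(n + 3)*(n^2 - 7*n + 12) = (n - 5)*(n - 4)*(n + 3)*(n - 3)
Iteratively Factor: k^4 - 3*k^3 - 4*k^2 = (k - 4)*(k^3 + k^2) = k*(k - 4)*(k^2 + k) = k^2*(k - 4)*(k + 1)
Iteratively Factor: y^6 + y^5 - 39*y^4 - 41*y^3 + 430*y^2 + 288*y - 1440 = (y + 4)*(y^5 - 3*y^4 - 27*y^3 + 67*y^2 + 162*y - 360) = (y + 3)*(y + 4)*(y^4 - 6*y^3 - 9*y^2 + 94*y - 120) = (y - 3)*(y + 3)*(y + 4)*(y^3 - 3*y^2 - 18*y + 40) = (y - 5)*(y - 3)*(y + 3)*(y + 4)*(y^2 + 2*y - 8) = (y - 5)*(y - 3)*(y + 3)*(y + 4)^2*(y - 2)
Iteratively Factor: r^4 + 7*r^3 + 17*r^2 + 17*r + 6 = (r + 1)*(r^3 + 6*r^2 + 11*r + 6) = (r + 1)^2*(r^2 + 5*r + 6) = (r + 1)^2*(r + 2)*(r + 3)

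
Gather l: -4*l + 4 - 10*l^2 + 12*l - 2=-10*l^2 + 8*l + 2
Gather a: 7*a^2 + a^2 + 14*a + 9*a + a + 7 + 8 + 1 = 8*a^2 + 24*a + 16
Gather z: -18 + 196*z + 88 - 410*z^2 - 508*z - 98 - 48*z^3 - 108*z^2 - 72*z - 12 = -48*z^3 - 518*z^2 - 384*z - 40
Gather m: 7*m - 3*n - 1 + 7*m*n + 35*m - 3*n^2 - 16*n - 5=m*(7*n + 42) - 3*n^2 - 19*n - 6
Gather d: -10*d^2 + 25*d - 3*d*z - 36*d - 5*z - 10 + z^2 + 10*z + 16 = -10*d^2 + d*(-3*z - 11) + z^2 + 5*z + 6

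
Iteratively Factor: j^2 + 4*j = (j)*(j + 4)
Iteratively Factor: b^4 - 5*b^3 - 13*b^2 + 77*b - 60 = (b - 1)*(b^3 - 4*b^2 - 17*b + 60) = (b - 1)*(b + 4)*(b^2 - 8*b + 15) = (b - 5)*(b - 1)*(b + 4)*(b - 3)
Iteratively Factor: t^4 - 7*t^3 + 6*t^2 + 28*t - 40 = (t - 2)*(t^3 - 5*t^2 - 4*t + 20) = (t - 2)*(t + 2)*(t^2 - 7*t + 10) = (t - 5)*(t - 2)*(t + 2)*(t - 2)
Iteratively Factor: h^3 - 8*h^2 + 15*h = (h - 5)*(h^2 - 3*h) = h*(h - 5)*(h - 3)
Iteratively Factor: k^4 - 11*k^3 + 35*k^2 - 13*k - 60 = (k - 4)*(k^3 - 7*k^2 + 7*k + 15) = (k - 4)*(k - 3)*(k^2 - 4*k - 5) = (k - 5)*(k - 4)*(k - 3)*(k + 1)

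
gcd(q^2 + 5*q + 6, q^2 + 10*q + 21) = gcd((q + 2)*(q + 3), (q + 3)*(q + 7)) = q + 3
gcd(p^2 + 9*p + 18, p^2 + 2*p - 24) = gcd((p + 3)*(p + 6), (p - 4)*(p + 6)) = p + 6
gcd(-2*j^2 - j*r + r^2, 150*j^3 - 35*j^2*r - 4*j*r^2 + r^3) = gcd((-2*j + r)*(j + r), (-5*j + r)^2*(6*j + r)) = 1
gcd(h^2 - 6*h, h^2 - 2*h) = h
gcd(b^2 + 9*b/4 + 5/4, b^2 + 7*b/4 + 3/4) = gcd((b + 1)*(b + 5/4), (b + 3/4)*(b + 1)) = b + 1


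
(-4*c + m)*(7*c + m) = -28*c^2 + 3*c*m + m^2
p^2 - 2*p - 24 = (p - 6)*(p + 4)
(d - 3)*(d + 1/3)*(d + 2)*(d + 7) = d^4 + 19*d^3/3 - 11*d^2 - 139*d/3 - 14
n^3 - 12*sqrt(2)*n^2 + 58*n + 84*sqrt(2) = (n - 7*sqrt(2))*(n - 6*sqrt(2))*(n + sqrt(2))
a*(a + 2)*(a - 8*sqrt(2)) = a^3 - 8*sqrt(2)*a^2 + 2*a^2 - 16*sqrt(2)*a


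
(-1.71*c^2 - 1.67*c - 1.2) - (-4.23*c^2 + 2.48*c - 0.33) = 2.52*c^2 - 4.15*c - 0.87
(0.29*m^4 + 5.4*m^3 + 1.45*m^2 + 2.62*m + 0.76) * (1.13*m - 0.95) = 0.3277*m^5 + 5.8265*m^4 - 3.4915*m^3 + 1.5831*m^2 - 1.6302*m - 0.722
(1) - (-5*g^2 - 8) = 5*g^2 + 9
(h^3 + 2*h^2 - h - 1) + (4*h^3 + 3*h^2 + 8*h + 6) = 5*h^3 + 5*h^2 + 7*h + 5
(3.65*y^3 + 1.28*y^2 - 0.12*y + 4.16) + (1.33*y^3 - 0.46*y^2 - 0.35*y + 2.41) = 4.98*y^3 + 0.82*y^2 - 0.47*y + 6.57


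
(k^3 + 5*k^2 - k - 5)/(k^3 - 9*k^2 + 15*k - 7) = (k^2 + 6*k + 5)/(k^2 - 8*k + 7)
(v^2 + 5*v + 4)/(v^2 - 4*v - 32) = (v + 1)/(v - 8)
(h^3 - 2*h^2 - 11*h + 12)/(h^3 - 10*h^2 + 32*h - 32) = (h^2 + 2*h - 3)/(h^2 - 6*h + 8)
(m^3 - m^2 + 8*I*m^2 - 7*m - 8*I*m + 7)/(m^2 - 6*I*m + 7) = (m^2 + m*(-1 + 7*I) - 7*I)/(m - 7*I)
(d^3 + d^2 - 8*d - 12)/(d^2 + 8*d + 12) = (d^2 - d - 6)/(d + 6)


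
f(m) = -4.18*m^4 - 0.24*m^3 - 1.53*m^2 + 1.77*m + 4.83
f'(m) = -16.72*m^3 - 0.72*m^2 - 3.06*m + 1.77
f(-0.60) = 2.73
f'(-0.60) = 6.96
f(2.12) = -85.02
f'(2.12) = -167.26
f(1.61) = -25.37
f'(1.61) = -74.80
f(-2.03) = -74.04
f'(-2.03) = 144.88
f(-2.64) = -209.14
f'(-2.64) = 312.47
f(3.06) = -377.45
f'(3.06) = -493.41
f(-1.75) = -40.87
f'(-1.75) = 94.53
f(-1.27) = -10.27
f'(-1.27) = 38.74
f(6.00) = -5508.75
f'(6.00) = -3654.03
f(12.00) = -87285.45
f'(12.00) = -29030.79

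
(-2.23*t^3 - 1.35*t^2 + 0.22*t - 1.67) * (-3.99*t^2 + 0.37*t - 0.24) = 8.8977*t^5 + 4.5614*t^4 - 0.8421*t^3 + 7.0687*t^2 - 0.6707*t + 0.4008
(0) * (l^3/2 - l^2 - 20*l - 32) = 0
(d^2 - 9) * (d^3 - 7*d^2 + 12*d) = d^5 - 7*d^4 + 3*d^3 + 63*d^2 - 108*d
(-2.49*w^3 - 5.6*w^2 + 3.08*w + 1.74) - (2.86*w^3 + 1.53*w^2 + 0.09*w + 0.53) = -5.35*w^3 - 7.13*w^2 + 2.99*w + 1.21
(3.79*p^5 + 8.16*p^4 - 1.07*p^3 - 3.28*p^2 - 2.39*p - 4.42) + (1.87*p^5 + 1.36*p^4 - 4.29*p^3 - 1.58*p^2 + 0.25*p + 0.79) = 5.66*p^5 + 9.52*p^4 - 5.36*p^3 - 4.86*p^2 - 2.14*p - 3.63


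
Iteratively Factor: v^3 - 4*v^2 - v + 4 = (v - 1)*(v^2 - 3*v - 4) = (v - 4)*(v - 1)*(v + 1)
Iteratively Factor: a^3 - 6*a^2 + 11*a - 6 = (a - 1)*(a^2 - 5*a + 6) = (a - 3)*(a - 1)*(a - 2)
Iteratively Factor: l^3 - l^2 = (l)*(l^2 - l) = l^2*(l - 1)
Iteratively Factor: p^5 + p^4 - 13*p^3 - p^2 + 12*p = (p)*(p^4 + p^3 - 13*p^2 - p + 12) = p*(p + 4)*(p^3 - 3*p^2 - p + 3) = p*(p - 3)*(p + 4)*(p^2 - 1) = p*(p - 3)*(p - 1)*(p + 4)*(p + 1)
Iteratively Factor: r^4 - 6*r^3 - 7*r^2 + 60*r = (r - 4)*(r^3 - 2*r^2 - 15*r) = (r - 5)*(r - 4)*(r^2 + 3*r) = (r - 5)*(r - 4)*(r + 3)*(r)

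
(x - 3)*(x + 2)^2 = x^3 + x^2 - 8*x - 12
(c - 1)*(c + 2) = c^2 + c - 2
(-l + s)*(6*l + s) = -6*l^2 + 5*l*s + s^2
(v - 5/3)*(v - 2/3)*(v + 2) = v^3 - v^2/3 - 32*v/9 + 20/9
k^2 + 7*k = k*(k + 7)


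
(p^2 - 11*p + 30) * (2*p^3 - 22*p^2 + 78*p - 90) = 2*p^5 - 44*p^4 + 380*p^3 - 1608*p^2 + 3330*p - 2700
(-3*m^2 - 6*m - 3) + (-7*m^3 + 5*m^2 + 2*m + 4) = -7*m^3 + 2*m^2 - 4*m + 1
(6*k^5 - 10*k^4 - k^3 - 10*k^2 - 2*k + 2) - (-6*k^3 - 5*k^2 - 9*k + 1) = 6*k^5 - 10*k^4 + 5*k^3 - 5*k^2 + 7*k + 1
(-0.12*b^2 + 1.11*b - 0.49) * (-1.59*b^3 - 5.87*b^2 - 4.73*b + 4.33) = 0.1908*b^5 - 1.0605*b^4 - 5.169*b^3 - 2.8936*b^2 + 7.124*b - 2.1217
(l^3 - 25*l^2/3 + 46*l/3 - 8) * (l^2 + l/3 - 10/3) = l^5 - 8*l^4 + 83*l^3/9 + 224*l^2/9 - 484*l/9 + 80/3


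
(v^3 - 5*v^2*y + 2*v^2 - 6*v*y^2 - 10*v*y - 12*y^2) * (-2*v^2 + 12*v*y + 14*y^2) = -2*v^5 + 22*v^4*y - 4*v^4 - 34*v^3*y^2 + 44*v^3*y - 142*v^2*y^3 - 68*v^2*y^2 - 84*v*y^4 - 284*v*y^3 - 168*y^4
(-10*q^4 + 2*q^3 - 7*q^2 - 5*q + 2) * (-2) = 20*q^4 - 4*q^3 + 14*q^2 + 10*q - 4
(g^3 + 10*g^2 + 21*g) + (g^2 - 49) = g^3 + 11*g^2 + 21*g - 49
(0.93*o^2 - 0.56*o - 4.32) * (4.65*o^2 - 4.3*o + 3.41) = 4.3245*o^4 - 6.603*o^3 - 14.5087*o^2 + 16.6664*o - 14.7312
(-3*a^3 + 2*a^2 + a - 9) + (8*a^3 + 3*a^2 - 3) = 5*a^3 + 5*a^2 + a - 12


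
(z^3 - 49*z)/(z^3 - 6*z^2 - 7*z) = (z + 7)/(z + 1)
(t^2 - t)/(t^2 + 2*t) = (t - 1)/(t + 2)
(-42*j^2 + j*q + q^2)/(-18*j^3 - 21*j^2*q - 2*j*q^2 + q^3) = (7*j + q)/(3*j^2 + 4*j*q + q^2)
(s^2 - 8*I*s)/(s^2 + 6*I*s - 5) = s*(s - 8*I)/(s^2 + 6*I*s - 5)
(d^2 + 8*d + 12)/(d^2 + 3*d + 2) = (d + 6)/(d + 1)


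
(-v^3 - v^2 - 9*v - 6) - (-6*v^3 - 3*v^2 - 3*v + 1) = 5*v^3 + 2*v^2 - 6*v - 7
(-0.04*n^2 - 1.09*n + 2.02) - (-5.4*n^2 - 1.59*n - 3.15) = 5.36*n^2 + 0.5*n + 5.17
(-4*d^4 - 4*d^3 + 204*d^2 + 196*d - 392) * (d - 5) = -4*d^5 + 16*d^4 + 224*d^3 - 824*d^2 - 1372*d + 1960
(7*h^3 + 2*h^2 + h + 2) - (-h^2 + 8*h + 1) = 7*h^3 + 3*h^2 - 7*h + 1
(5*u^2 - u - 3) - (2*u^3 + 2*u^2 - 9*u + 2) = -2*u^3 + 3*u^2 + 8*u - 5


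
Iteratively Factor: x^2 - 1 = (x - 1)*(x + 1)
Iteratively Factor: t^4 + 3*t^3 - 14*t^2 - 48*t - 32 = (t + 1)*(t^3 + 2*t^2 - 16*t - 32) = (t - 4)*(t + 1)*(t^2 + 6*t + 8) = (t - 4)*(t + 1)*(t + 2)*(t + 4)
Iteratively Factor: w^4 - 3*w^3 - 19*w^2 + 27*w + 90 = (w - 5)*(w^3 + 2*w^2 - 9*w - 18) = (w - 5)*(w + 2)*(w^2 - 9) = (w - 5)*(w - 3)*(w + 2)*(w + 3)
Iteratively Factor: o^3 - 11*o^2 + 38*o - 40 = (o - 2)*(o^2 - 9*o + 20) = (o - 5)*(o - 2)*(o - 4)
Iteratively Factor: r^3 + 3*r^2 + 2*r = (r + 1)*(r^2 + 2*r) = (r + 1)*(r + 2)*(r)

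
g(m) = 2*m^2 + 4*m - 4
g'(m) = 4*m + 4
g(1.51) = 6.60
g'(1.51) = 10.04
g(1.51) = 6.60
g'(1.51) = 10.04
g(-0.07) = -4.27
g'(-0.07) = 3.72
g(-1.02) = -6.00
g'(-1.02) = -0.08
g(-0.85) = -5.96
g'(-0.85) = 0.60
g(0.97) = 1.76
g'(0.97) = 7.88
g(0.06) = -3.75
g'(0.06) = 4.24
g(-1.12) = -5.97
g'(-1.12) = -0.48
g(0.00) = -4.00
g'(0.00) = 4.00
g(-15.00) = 386.00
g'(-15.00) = -56.00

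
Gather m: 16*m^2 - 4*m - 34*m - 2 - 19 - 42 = 16*m^2 - 38*m - 63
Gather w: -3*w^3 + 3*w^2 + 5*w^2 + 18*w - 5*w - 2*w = -3*w^3 + 8*w^2 + 11*w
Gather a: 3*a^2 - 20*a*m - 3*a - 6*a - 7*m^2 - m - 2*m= 3*a^2 + a*(-20*m - 9) - 7*m^2 - 3*m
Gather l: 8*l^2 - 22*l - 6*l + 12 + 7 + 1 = 8*l^2 - 28*l + 20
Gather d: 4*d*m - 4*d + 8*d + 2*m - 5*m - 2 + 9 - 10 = d*(4*m + 4) - 3*m - 3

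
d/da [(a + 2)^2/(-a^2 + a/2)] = 2*(9*a^2 + 16*a - 4)/(a^2*(4*a^2 - 4*a + 1))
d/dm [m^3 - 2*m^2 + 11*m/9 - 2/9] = 3*m^2 - 4*m + 11/9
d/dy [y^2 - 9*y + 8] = 2*y - 9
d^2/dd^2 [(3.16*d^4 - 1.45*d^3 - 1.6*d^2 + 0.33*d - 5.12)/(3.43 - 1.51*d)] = (-43.230696*d^4 + 268.477698*d^3 - 491.184918*d^2 + 102.35463*d + 57.577566)/(3.442951*d^3 - 23.462229*d^2 + 53.294997*d - 40.353607)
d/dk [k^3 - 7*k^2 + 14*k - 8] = 3*k^2 - 14*k + 14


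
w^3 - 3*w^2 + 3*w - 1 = (w - 1)^3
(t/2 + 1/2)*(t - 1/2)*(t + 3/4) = t^3/2 + 5*t^2/8 - t/16 - 3/16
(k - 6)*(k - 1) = k^2 - 7*k + 6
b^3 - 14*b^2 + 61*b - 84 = (b - 7)*(b - 4)*(b - 3)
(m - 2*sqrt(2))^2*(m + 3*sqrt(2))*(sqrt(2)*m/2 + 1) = sqrt(2)*m^4/2 - 9*sqrt(2)*m^2 + 8*m + 24*sqrt(2)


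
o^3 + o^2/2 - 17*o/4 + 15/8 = (o - 3/2)*(o - 1/2)*(o + 5/2)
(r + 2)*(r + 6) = r^2 + 8*r + 12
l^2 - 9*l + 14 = (l - 7)*(l - 2)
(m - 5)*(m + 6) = m^2 + m - 30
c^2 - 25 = (c - 5)*(c + 5)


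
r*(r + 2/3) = r^2 + 2*r/3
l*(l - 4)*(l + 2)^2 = l^4 - 12*l^2 - 16*l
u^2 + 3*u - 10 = (u - 2)*(u + 5)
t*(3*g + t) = 3*g*t + t^2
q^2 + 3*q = q*(q + 3)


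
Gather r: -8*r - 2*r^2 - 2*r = -2*r^2 - 10*r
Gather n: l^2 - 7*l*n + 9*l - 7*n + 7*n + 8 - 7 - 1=l^2 - 7*l*n + 9*l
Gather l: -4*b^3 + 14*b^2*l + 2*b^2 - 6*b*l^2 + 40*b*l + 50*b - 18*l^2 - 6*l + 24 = -4*b^3 + 2*b^2 + 50*b + l^2*(-6*b - 18) + l*(14*b^2 + 40*b - 6) + 24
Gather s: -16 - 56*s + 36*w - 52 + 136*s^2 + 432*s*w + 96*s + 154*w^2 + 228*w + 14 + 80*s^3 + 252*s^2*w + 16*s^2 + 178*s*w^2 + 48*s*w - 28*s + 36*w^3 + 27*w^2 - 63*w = 80*s^3 + s^2*(252*w + 152) + s*(178*w^2 + 480*w + 12) + 36*w^3 + 181*w^2 + 201*w - 54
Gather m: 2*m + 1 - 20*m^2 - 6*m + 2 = -20*m^2 - 4*m + 3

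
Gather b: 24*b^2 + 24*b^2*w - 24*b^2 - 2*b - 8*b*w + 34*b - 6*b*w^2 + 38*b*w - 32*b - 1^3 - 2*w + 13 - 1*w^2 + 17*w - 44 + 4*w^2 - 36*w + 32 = 24*b^2*w + b*(-6*w^2 + 30*w) + 3*w^2 - 21*w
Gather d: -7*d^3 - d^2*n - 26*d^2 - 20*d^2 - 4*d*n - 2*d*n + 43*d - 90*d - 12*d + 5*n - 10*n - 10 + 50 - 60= -7*d^3 + d^2*(-n - 46) + d*(-6*n - 59) - 5*n - 20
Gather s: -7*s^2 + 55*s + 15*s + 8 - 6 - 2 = -7*s^2 + 70*s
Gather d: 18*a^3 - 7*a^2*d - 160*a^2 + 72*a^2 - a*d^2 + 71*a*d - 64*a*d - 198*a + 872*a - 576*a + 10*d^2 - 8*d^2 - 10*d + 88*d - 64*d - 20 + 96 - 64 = 18*a^3 - 88*a^2 + 98*a + d^2*(2 - a) + d*(-7*a^2 + 7*a + 14) + 12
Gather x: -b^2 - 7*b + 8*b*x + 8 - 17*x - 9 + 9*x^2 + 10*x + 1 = -b^2 - 7*b + 9*x^2 + x*(8*b - 7)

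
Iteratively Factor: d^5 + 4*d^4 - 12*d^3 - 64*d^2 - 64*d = (d - 4)*(d^4 + 8*d^3 + 20*d^2 + 16*d) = (d - 4)*(d + 4)*(d^3 + 4*d^2 + 4*d) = (d - 4)*(d + 2)*(d + 4)*(d^2 + 2*d) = d*(d - 4)*(d + 2)*(d + 4)*(d + 2)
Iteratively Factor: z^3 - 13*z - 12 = (z + 3)*(z^2 - 3*z - 4) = (z - 4)*(z + 3)*(z + 1)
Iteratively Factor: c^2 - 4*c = (c)*(c - 4)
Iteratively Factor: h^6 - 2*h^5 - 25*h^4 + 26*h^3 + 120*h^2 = (h)*(h^5 - 2*h^4 - 25*h^3 + 26*h^2 + 120*h) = h*(h + 4)*(h^4 - 6*h^3 - h^2 + 30*h) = h*(h + 2)*(h + 4)*(h^3 - 8*h^2 + 15*h) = h^2*(h + 2)*(h + 4)*(h^2 - 8*h + 15) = h^2*(h - 5)*(h + 2)*(h + 4)*(h - 3)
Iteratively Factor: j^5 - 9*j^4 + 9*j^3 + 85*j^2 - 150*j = (j - 5)*(j^4 - 4*j^3 - 11*j^2 + 30*j) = (j - 5)^2*(j^3 + j^2 - 6*j) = (j - 5)^2*(j - 2)*(j^2 + 3*j) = (j - 5)^2*(j - 2)*(j + 3)*(j)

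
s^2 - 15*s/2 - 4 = (s - 8)*(s + 1/2)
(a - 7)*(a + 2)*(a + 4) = a^3 - a^2 - 34*a - 56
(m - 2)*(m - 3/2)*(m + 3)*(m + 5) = m^4 + 9*m^3/2 - 10*m^2 - 57*m/2 + 45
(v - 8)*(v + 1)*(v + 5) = v^3 - 2*v^2 - 43*v - 40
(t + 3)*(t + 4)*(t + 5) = t^3 + 12*t^2 + 47*t + 60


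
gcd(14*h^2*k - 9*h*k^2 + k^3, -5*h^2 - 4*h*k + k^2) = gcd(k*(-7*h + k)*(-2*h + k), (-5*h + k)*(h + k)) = 1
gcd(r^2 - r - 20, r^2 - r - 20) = r^2 - r - 20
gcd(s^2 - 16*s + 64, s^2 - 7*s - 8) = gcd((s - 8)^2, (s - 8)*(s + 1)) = s - 8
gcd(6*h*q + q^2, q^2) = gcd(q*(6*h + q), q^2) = q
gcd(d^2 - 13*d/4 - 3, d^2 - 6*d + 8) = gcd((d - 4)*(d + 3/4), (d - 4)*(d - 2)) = d - 4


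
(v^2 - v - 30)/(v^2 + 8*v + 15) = (v - 6)/(v + 3)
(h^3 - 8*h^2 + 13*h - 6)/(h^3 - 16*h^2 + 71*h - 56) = (h^2 - 7*h + 6)/(h^2 - 15*h + 56)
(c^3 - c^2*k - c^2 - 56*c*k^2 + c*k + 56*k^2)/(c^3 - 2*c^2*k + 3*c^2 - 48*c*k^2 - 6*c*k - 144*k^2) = (c^2 + 7*c*k - c - 7*k)/(c^2 + 6*c*k + 3*c + 18*k)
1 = 1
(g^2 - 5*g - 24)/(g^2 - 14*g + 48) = (g + 3)/(g - 6)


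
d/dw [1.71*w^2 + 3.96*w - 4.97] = 3.42*w + 3.96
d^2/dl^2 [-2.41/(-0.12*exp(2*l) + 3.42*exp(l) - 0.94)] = ((8.2422 - 1.1568*exp(l))*(0.12*exp(2*l) - 3.42*exp(l) + 0.94) + 2.41*(0.24*exp(l) - 3.42)*(0.48*exp(l) - 6.84)*exp(l))*exp(l)/(0.12*exp(2*l) - 3.42*exp(l) + 0.94)^3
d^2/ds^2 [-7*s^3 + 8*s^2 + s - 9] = 16 - 42*s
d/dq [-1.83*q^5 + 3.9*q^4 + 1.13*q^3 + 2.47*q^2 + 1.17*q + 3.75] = -9.15*q^4 + 15.6*q^3 + 3.39*q^2 + 4.94*q + 1.17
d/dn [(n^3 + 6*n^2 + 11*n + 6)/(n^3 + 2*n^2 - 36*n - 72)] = 2*(-2*n^2 - 39*n - 72)/(n^4 - 72*n^2 + 1296)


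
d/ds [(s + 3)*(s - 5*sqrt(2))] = 2*s - 5*sqrt(2) + 3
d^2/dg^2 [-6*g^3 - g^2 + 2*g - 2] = -36*g - 2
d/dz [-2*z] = -2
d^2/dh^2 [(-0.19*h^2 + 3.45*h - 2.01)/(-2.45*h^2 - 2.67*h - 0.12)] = (-43.90302*h^3 + 72.05499*h^2 + 84.97629*h + 29.69253)/(14.706125*h^6 + 48.080025*h^5 + 54.558315*h^4 + 23.744043*h^3 + 2.672244*h^2 + 0.115344*h + 0.001728)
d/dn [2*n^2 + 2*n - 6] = 4*n + 2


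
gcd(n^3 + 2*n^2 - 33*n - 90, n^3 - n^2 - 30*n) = n^2 - n - 30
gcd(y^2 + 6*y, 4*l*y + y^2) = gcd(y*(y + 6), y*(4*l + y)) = y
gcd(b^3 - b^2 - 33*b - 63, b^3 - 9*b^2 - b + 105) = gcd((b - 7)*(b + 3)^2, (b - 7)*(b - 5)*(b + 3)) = b^2 - 4*b - 21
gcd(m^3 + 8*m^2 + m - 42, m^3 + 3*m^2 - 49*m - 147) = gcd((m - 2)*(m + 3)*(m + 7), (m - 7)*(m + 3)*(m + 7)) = m^2 + 10*m + 21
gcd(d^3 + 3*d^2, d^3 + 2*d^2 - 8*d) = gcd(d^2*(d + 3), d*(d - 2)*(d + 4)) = d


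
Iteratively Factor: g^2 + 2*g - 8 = (g - 2)*(g + 4)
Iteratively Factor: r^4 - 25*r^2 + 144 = (r + 3)*(r^3 - 3*r^2 - 16*r + 48) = (r - 3)*(r + 3)*(r^2 - 16) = (r - 4)*(r - 3)*(r + 3)*(r + 4)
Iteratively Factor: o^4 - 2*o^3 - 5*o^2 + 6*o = (o)*(o^3 - 2*o^2 - 5*o + 6) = o*(o - 3)*(o^2 + o - 2) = o*(o - 3)*(o + 2)*(o - 1)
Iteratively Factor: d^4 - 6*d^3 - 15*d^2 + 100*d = (d)*(d^3 - 6*d^2 - 15*d + 100) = d*(d - 5)*(d^2 - d - 20) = d*(d - 5)^2*(d + 4)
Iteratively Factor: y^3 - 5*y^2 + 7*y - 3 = (y - 3)*(y^2 - 2*y + 1) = (y - 3)*(y - 1)*(y - 1)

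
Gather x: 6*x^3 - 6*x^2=6*x^3 - 6*x^2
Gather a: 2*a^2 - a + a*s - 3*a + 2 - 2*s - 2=2*a^2 + a*(s - 4) - 2*s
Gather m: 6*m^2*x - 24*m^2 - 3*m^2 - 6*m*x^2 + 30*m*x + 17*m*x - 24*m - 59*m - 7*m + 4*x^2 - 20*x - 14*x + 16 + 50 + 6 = m^2*(6*x - 27) + m*(-6*x^2 + 47*x - 90) + 4*x^2 - 34*x + 72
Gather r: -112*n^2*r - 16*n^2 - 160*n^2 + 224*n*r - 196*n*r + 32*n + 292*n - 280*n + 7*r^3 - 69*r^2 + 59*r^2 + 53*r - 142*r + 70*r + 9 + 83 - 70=-176*n^2 + 44*n + 7*r^3 - 10*r^2 + r*(-112*n^2 + 28*n - 19) + 22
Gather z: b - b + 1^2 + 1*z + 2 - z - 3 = 0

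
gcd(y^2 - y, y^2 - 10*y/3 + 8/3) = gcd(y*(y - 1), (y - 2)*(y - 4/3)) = 1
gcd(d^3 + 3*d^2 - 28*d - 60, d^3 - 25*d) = d - 5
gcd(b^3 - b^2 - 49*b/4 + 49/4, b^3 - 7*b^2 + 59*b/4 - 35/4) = b^2 - 9*b/2 + 7/2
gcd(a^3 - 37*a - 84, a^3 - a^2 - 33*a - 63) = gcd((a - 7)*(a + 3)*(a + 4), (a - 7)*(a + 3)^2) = a^2 - 4*a - 21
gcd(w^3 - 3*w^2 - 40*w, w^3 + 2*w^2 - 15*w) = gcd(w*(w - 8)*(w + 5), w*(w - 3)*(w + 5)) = w^2 + 5*w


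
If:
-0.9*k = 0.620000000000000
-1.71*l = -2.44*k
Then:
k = -0.69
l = -0.98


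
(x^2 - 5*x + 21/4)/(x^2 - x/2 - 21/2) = (x - 3/2)/(x + 3)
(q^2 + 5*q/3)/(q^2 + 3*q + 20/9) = 3*q/(3*q + 4)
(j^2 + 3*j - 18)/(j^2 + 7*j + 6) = (j - 3)/(j + 1)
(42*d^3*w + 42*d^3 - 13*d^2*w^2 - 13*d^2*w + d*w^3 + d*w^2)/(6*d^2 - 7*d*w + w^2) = d*(-7*d*w - 7*d + w^2 + w)/(-d + w)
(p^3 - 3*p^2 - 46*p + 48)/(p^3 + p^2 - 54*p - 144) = (p - 1)/(p + 3)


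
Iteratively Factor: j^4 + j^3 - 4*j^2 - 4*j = (j - 2)*(j^3 + 3*j^2 + 2*j) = (j - 2)*(j + 2)*(j^2 + j) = (j - 2)*(j + 1)*(j + 2)*(j)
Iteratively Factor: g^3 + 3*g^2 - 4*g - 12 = (g + 2)*(g^2 + g - 6) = (g + 2)*(g + 3)*(g - 2)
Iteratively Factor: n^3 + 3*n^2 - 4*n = (n + 4)*(n^2 - n) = (n - 1)*(n + 4)*(n)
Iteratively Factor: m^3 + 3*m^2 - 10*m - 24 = (m + 2)*(m^2 + m - 12) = (m - 3)*(m + 2)*(m + 4)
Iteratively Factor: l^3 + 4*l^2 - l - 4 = (l + 4)*(l^2 - 1) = (l - 1)*(l + 4)*(l + 1)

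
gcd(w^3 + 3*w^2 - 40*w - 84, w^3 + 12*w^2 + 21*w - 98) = w + 7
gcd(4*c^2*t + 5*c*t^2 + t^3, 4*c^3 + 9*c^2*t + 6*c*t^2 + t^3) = 4*c^2 + 5*c*t + t^2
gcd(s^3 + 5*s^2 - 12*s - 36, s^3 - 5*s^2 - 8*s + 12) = s + 2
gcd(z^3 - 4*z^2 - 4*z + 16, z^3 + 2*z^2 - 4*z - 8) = z^2 - 4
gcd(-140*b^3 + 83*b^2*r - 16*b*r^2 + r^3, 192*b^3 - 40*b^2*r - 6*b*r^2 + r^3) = -4*b + r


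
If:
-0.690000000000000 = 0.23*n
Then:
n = -3.00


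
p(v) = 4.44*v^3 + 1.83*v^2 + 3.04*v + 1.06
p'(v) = 13.32*v^2 + 3.66*v + 3.04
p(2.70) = 110.00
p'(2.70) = 110.02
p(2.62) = 101.44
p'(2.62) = 104.06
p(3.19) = 173.51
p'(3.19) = 150.26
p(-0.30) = 0.19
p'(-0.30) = 3.14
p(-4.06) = -278.26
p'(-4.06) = 207.74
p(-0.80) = -2.47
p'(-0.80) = 8.64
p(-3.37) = -158.33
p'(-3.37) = 141.98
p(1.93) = 45.66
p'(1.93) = 59.72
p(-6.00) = -910.34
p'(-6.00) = 460.60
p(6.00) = 1044.22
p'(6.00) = 504.52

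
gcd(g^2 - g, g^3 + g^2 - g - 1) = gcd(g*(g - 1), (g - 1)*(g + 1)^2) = g - 1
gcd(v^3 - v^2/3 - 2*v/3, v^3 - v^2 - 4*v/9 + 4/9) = v^2 - v/3 - 2/3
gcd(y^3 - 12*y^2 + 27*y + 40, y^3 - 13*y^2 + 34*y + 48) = y^2 - 7*y - 8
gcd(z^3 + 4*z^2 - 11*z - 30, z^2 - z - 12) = 1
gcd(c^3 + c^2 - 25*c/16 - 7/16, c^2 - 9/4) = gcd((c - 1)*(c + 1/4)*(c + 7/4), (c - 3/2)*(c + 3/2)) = 1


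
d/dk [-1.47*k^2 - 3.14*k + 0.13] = -2.94*k - 3.14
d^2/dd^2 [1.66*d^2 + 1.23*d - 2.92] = 3.32000000000000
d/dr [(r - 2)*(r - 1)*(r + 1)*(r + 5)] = 4*r^3 + 9*r^2 - 22*r - 3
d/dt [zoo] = 0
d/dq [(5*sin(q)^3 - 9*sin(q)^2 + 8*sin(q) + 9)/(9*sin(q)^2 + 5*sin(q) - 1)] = (45*sin(q)^4 + 50*sin(q)^3 - 132*sin(q)^2 - 144*sin(q) - 53)*cos(q)/(9*sin(q)^2 + 5*sin(q) - 1)^2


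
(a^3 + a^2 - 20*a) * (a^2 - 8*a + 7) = a^5 - 7*a^4 - 21*a^3 + 167*a^2 - 140*a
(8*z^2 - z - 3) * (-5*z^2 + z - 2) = -40*z^4 + 13*z^3 - 2*z^2 - z + 6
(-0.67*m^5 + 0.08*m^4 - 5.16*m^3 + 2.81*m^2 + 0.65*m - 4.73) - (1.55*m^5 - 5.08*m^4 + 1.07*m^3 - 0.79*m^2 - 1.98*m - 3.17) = -2.22*m^5 + 5.16*m^4 - 6.23*m^3 + 3.6*m^2 + 2.63*m - 1.56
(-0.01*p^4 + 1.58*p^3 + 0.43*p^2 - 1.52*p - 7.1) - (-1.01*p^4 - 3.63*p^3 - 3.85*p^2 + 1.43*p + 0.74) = 1.0*p^4 + 5.21*p^3 + 4.28*p^2 - 2.95*p - 7.84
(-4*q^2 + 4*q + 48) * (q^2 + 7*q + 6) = -4*q^4 - 24*q^3 + 52*q^2 + 360*q + 288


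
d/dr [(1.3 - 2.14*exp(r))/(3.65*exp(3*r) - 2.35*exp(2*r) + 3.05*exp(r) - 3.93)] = (15.622*exp(3*r) - 19.264*exp(2*r) + 6.11*exp(r) + 4.4452)*exp(r)/(13.3225*exp(6*r) - 17.155*exp(5*r) + 27.7875*exp(4*r) - 43.024*exp(3*r) + 27.7735*exp(2*r) - 23.973*exp(r) + 15.4449)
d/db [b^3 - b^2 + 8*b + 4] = 3*b^2 - 2*b + 8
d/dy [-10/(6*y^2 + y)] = 10*(12*y + 1)/(y^2*(6*y + 1)^2)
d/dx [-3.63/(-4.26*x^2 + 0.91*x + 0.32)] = (3.3033 - 30.9276*x)/(-4.26*x^2 + 0.91*x + 0.32)^2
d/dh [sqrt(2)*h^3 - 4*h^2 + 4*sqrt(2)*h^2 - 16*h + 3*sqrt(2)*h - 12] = 3*sqrt(2)*h^2 - 8*h + 8*sqrt(2)*h - 16 + 3*sqrt(2)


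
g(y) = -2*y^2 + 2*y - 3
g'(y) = 2 - 4*y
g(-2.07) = -15.71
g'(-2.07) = 10.28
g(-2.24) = -17.52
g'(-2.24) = 10.96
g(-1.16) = -8.01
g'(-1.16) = 6.64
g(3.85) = -24.94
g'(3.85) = -13.40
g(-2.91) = -25.76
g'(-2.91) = 13.64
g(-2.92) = -25.89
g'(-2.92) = 13.68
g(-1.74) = -12.54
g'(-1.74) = 8.96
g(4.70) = -37.78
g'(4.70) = -16.80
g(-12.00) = -315.00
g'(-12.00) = 50.00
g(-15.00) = -483.00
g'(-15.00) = 62.00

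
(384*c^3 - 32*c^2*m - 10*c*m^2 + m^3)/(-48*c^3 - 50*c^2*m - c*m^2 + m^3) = (-8*c + m)/(c + m)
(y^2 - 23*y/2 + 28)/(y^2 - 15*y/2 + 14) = (y - 8)/(y - 4)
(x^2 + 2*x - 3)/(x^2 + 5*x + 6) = (x - 1)/(x + 2)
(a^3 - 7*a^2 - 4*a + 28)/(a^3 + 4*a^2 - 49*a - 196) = (a^2 - 4)/(a^2 + 11*a + 28)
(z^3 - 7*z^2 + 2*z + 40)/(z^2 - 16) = (z^2 - 3*z - 10)/(z + 4)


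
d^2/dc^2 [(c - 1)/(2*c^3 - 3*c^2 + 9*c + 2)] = 6*(3*(c - 1)*(2*c^2 - 2*c + 3)^2 + (-2*c^2 + 2*c - (c - 1)*(2*c - 1) - 3)*(2*c^3 - 3*c^2 + 9*c + 2))/(2*c^3 - 3*c^2 + 9*c + 2)^3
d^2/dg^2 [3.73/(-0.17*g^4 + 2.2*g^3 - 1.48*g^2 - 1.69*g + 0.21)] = ((7.6092*g^2 - 49.236*g + 11.0408)*(0.17*g^4 - 2.2*g^3 + 1.48*g^2 + 1.69*g - 0.21) - 3.73*(0.68*g^3 - 6.6*g^2 + 2.96*g + 1.69)*(1.36*g^3 - 13.2*g^2 + 5.92*g + 3.38))/(0.17*g^4 - 2.2*g^3 + 1.48*g^2 + 1.69*g - 0.21)^3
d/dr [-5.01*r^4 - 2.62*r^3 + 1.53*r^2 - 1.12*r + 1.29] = -20.04*r^3 - 7.86*r^2 + 3.06*r - 1.12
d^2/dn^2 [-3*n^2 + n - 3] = -6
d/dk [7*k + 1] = 7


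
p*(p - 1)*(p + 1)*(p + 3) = p^4 + 3*p^3 - p^2 - 3*p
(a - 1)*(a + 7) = a^2 + 6*a - 7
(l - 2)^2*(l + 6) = l^3 + 2*l^2 - 20*l + 24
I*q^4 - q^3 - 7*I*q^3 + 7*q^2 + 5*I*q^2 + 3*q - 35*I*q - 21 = (q - 7)*(q - I)*(q + 3*I)*(I*q + 1)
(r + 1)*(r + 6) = r^2 + 7*r + 6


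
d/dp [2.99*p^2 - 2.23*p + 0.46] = 5.98*p - 2.23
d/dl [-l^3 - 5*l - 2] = -3*l^2 - 5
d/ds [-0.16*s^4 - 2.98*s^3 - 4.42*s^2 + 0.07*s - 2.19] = -0.64*s^3 - 8.94*s^2 - 8.84*s + 0.07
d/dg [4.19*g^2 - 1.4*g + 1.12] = 8.38*g - 1.4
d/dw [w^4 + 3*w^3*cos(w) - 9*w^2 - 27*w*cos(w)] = -3*w^3*sin(w) + 4*w^3 + 9*w^2*cos(w) + 27*w*sin(w) - 18*w - 27*cos(w)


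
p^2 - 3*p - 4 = (p - 4)*(p + 1)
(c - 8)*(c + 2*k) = c^2 + 2*c*k - 8*c - 16*k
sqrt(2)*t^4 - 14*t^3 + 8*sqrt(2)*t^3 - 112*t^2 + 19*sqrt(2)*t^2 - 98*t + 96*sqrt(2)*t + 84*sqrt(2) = (t + 7)*(t - 6*sqrt(2))*(t - sqrt(2))*(sqrt(2)*t + sqrt(2))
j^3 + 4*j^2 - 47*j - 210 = (j - 7)*(j + 5)*(j + 6)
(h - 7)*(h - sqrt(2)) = h^2 - 7*h - sqrt(2)*h + 7*sqrt(2)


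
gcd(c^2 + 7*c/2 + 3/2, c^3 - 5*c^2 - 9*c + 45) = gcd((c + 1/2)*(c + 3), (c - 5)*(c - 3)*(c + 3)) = c + 3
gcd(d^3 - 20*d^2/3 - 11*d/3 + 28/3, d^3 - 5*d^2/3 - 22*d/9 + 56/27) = d + 4/3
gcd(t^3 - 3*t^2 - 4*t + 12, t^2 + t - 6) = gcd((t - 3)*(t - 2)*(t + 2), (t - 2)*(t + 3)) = t - 2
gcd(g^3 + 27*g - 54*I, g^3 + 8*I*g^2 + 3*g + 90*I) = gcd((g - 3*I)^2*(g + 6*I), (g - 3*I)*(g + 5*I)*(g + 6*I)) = g^2 + 3*I*g + 18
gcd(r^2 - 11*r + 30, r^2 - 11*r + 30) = r^2 - 11*r + 30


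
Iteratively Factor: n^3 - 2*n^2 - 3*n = (n - 3)*(n^2 + n) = (n - 3)*(n + 1)*(n)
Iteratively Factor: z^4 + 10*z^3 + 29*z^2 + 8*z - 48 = (z - 1)*(z^3 + 11*z^2 + 40*z + 48) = (z - 1)*(z + 4)*(z^2 + 7*z + 12) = (z - 1)*(z + 3)*(z + 4)*(z + 4)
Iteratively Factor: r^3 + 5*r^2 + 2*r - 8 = (r - 1)*(r^2 + 6*r + 8) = (r - 1)*(r + 4)*(r + 2)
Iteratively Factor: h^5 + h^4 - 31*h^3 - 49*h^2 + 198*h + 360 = (h - 5)*(h^4 + 6*h^3 - h^2 - 54*h - 72) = (h - 5)*(h - 3)*(h^3 + 9*h^2 + 26*h + 24) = (h - 5)*(h - 3)*(h + 4)*(h^2 + 5*h + 6) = (h - 5)*(h - 3)*(h + 3)*(h + 4)*(h + 2)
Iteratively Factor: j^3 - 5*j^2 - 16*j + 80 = (j + 4)*(j^2 - 9*j + 20) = (j - 5)*(j + 4)*(j - 4)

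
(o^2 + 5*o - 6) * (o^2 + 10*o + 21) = o^4 + 15*o^3 + 65*o^2 + 45*o - 126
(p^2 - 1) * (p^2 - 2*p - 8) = p^4 - 2*p^3 - 9*p^2 + 2*p + 8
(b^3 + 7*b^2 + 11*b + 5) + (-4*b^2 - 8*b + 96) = b^3 + 3*b^2 + 3*b + 101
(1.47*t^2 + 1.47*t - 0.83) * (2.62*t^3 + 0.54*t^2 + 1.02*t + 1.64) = 3.8514*t^5 + 4.6452*t^4 + 0.1186*t^3 + 3.462*t^2 + 1.5642*t - 1.3612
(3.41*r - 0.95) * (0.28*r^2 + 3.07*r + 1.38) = 0.9548*r^3 + 10.2027*r^2 + 1.7893*r - 1.311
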